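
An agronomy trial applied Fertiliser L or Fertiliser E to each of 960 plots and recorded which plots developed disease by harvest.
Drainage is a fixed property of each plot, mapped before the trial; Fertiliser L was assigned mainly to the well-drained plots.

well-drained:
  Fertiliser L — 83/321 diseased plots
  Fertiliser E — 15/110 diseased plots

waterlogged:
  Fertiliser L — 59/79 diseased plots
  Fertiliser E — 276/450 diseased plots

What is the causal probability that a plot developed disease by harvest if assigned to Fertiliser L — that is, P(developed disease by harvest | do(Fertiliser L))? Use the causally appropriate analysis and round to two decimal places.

0.53

Fertiliser E is lower inside every field drainage stratum but Fertiliser L is lower in aggregate. Whether to stratify depends on how field drainage relates to the fertiliser.
Field drainage differs across fertilisers for reasons unrelated to any effect of the fertiliser itself, and it separately predicts the outcome — a classic confounder. We must compare within field drainage levels.
Standardising Fertiliser L to the population field drainage mix: 0.449·83/321 + 0.551·59/79 = 0.528.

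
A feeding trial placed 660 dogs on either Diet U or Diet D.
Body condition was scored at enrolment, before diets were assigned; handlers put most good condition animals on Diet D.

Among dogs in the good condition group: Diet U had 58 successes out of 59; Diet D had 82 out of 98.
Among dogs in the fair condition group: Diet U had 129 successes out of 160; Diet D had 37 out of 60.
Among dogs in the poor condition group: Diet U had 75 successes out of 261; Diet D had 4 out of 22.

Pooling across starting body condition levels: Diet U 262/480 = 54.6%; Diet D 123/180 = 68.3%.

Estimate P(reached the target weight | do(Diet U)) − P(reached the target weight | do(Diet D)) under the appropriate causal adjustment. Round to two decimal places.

+0.14

Within every starting body condition level Diet U has the higher rate, yet pooled Diet D does — Simpson's reversal.
The imbalance in starting body condition arose from how dogs were allocated, not from anything the diet did; and starting body condition independently affects the outcome. The pooled gap is confounded — condition on starting body condition.
Adjusting over the population distribution of starting body condition: 0.238·(0.983−0.837) + 0.333·(0.806−0.617) + 0.429·(0.287−0.182) = +0.143.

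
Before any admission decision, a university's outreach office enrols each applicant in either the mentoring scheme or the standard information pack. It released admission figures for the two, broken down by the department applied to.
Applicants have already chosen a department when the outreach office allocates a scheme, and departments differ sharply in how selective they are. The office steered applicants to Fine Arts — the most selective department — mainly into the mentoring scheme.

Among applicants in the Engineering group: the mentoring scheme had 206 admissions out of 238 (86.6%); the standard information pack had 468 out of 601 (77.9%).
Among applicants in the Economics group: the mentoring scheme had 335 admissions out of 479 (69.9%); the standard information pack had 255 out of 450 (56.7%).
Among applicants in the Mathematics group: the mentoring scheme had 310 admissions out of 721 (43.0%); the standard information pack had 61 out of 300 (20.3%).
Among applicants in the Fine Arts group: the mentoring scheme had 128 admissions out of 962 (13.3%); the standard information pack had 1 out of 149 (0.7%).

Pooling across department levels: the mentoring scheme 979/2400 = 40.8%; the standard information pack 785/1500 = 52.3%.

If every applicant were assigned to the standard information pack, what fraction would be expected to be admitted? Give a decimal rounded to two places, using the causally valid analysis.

The imbalance in department arose from how applicants were allocated, not from anything the outreach scheme did; and department independently affects the outcome. The pooled gap is confounded — condition on department.
Standardising the standard information pack to the population department mix: 0.215·468/601 + 0.238·255/450 + 0.262·61/300 + 0.285·1/149 = 0.358.

0.36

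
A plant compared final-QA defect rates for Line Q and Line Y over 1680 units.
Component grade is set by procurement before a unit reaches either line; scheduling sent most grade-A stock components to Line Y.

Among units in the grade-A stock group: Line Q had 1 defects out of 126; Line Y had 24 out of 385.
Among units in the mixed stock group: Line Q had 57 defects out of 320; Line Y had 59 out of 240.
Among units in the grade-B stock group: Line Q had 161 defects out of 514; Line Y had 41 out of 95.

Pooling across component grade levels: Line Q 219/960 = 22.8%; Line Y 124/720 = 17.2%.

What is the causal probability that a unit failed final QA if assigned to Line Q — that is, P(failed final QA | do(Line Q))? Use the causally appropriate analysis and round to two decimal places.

Nothing the line does changes component grade; the imbalance is an allocation artefact. With component grade also predicting the outcome, the pooled figure is confounded, and the within-stratum comparison is the causal one.
Standardising Line Q to the population component grade mix: 0.304·1/126 + 0.333·57/320 + 0.362·161/514 = 0.175.

0.18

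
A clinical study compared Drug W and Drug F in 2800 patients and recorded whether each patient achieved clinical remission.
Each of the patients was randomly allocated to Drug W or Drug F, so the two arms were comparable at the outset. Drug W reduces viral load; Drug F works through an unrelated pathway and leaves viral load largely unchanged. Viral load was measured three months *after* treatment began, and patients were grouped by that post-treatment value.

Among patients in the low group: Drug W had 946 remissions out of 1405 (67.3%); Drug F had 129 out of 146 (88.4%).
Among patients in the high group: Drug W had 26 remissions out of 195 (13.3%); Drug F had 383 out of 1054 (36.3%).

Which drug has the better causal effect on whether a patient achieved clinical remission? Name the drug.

Drug F is higher inside every viral load stratum but Drug W is higher in aggregate. Whether to stratify depends on how viral load relates to the drug.
Viral load lies on the pathway drug → viral load → outcome, so adjusting for it blocks the indirect effect. For the total causal effect of drug, use the unadjusted pooled rates.
Pooled: Drug W 60.8% vs Drug F 42.7%; Drug W is higher overall.

Drug W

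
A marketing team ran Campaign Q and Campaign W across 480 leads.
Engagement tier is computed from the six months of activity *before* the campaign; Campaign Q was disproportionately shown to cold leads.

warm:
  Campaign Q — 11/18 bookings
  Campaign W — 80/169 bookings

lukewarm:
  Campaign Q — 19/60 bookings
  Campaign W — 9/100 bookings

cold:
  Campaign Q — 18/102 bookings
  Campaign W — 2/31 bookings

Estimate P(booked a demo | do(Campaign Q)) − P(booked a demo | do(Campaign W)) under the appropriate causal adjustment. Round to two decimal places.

+0.16

Campaign Q is higher inside every engagement tier stratum but Campaign W is higher in aggregate. Whether to stratify depends on how engagement tier relates to the campaign.
Nothing the campaign does changes engagement tier; the imbalance is an allocation artefact. With engagement tier also predicting the outcome, the pooled figure is confounded, and the within-stratum comparison is the causal one.
Adjusting over the population distribution of engagement tier: 0.390·(0.611−0.473) + 0.333·(0.317−0.090) + 0.277·(0.176−0.065) = +0.160.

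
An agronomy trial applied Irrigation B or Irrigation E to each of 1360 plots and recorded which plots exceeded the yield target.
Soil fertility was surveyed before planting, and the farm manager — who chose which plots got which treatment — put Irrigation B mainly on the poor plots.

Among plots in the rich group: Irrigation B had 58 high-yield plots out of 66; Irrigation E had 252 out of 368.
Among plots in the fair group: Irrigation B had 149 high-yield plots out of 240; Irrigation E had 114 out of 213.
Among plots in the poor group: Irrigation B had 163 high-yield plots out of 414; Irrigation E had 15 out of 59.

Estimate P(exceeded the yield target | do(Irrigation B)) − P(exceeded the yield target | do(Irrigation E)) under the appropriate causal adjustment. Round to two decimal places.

Irrigation B is higher inside every soil fertility stratum but Irrigation E is higher in aggregate. Whether to stratify depends on how soil fertility relates to the irrigation.
The imbalance in soil fertility arose from how plots were allocated, not from anything the irrigation did; and soil fertility independently affects the outcome. The pooled gap is confounded — condition on soil fertility.
Adjusting over the population distribution of soil fertility: 0.319·(0.879−0.685) + 0.333·(0.621−0.535) + 0.348·(0.394−0.254) = +0.139.

+0.14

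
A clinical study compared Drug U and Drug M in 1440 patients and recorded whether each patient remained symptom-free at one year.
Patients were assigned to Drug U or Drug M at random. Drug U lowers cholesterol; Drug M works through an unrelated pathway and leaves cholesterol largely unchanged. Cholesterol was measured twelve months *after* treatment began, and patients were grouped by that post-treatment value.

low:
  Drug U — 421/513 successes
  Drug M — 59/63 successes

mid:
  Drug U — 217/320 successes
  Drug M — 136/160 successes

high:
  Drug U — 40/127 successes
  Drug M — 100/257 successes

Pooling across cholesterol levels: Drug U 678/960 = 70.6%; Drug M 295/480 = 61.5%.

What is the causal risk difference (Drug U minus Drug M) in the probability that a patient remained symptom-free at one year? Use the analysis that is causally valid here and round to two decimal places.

Within every cholesterol level Drug M has the higher rate, yet pooled Drug U does — Simpson's reversal.
Cholesterol here is a post-treatment variable shaped by the drug; conditioning on it would introduce bias rather than remove it. The overall comparison is the causal one.
The causal difference is the pooled difference: 0.706 − 0.615 = +0.092.

+0.09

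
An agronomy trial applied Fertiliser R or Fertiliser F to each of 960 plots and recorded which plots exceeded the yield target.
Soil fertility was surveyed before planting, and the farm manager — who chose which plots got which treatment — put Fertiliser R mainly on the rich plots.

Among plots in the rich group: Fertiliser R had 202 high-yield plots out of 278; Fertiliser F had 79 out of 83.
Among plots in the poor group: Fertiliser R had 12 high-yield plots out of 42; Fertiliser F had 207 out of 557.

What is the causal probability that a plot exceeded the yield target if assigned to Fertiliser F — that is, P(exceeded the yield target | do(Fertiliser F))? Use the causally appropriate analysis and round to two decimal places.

0.59

Since soil fertility is a pre-existing factor (not a product of the fertiliser) and it affects the outcome on its own, it is a confounder. The stratified rates, not the pooled rate, identify the causal effect.
Standardising Fertiliser F to the population soil fertility mix: 0.376·79/83 + 0.624·207/557 = 0.590.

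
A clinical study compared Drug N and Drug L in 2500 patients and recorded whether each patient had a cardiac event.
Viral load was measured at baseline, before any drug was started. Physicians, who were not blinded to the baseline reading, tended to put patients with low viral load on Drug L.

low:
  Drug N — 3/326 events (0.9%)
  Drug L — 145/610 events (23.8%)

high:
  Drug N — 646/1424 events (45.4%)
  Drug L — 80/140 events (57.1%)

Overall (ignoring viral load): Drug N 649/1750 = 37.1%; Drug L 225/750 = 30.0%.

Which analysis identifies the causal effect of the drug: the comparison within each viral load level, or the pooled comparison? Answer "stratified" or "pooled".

Drug N is lower inside every viral load stratum but Drug L is lower in aggregate. Whether to stratify depends on how viral load relates to the drug.
Here viral load is a common cause — it drives both which drug a case falls under and the outcome. The crude comparison mixes populations; the stratum-specific rates are the causally relevant ones.
Within each level — low: 0.9% vs 23.8%; high: 45.4% vs 57.1% — Drug N is lower every time.

stratified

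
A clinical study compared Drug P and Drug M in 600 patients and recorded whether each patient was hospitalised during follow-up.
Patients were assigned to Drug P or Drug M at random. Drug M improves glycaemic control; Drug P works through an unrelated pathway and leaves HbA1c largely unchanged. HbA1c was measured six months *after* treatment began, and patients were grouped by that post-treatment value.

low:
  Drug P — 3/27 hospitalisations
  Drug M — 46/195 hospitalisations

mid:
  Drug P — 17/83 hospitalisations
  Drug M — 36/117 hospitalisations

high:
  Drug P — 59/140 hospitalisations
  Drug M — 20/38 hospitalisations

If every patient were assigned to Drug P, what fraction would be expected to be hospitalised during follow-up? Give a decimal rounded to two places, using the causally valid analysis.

HbA1c is downstream of the drug. One should not condition on a consequence of treatment, so the overall rates are the right comparison.
So P(outcome | do(Drug P)) is just the pooled rate for Drug P: 79/250 = 0.316.

0.32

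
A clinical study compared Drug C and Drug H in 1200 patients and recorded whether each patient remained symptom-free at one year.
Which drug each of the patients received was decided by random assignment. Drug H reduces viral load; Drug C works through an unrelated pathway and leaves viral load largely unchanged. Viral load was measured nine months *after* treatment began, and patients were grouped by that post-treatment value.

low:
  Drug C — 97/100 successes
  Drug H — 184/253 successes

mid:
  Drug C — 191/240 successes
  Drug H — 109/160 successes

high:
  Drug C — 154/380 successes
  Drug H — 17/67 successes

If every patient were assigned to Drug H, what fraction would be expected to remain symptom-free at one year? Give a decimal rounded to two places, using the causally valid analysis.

0.65

Within every viral load level Drug C has the higher rate, yet pooled Drug H does — Simpson's reversal.
Because the drug influences viral load, viral load is a post-treatment mediator, not a confounder. Stratifying on it would bias the estimate; the causal effect is the crude pooled difference.
So P(outcome | do(Drug H)) is just the pooled rate for Drug H: 310/480 = 0.646.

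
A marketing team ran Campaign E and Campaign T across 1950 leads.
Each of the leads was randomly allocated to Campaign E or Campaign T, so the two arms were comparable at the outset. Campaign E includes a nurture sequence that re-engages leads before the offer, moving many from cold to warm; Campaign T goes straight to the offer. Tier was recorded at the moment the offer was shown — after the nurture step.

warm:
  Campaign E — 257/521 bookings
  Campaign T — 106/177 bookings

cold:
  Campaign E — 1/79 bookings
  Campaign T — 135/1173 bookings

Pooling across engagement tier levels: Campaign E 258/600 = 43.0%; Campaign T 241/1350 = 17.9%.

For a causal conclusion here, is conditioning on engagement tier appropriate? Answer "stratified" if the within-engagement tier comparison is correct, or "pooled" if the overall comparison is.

pooled

Engagement tier here is a post-treatment variable shaped by the campaign; conditioning on it would introduce bias rather than remove it. The overall comparison is the causal one.
Pooled: Campaign E 43.0% vs Campaign T 17.9%; Campaign E is higher overall.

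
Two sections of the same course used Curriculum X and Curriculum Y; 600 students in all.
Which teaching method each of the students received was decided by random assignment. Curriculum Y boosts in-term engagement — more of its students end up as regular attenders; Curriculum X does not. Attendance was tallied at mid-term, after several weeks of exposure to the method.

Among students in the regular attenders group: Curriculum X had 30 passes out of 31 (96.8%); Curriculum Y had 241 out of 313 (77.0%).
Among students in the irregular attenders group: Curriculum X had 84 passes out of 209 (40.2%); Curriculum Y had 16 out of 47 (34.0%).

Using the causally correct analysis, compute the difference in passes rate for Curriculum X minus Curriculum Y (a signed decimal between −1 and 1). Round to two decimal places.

-0.24

Because the teaching method influences mid-term attendance, mid-term attendance is a post-treatment mediator, not a confounder. Stratifying on it would bias the estimate; the causal effect is the crude pooled difference.
The causal difference is the pooled difference: 0.475 − 0.714 = -0.239.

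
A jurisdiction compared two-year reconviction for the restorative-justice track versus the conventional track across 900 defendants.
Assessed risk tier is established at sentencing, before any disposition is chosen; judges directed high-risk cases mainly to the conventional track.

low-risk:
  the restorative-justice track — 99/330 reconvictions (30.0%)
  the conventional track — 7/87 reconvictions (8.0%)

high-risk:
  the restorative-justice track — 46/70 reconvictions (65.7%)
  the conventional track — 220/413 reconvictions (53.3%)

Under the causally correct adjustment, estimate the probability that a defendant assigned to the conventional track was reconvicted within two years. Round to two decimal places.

0.32

Since assessed risk tier is a pre-existing factor (not a product of the disposition) and it affects the outcome on its own, it is a confounder. The stratified rates, not the pooled rate, identify the causal effect.
Standardising the conventional track to the population assessed risk tier mix: 0.463·7/87 + 0.537·220/413 = 0.323.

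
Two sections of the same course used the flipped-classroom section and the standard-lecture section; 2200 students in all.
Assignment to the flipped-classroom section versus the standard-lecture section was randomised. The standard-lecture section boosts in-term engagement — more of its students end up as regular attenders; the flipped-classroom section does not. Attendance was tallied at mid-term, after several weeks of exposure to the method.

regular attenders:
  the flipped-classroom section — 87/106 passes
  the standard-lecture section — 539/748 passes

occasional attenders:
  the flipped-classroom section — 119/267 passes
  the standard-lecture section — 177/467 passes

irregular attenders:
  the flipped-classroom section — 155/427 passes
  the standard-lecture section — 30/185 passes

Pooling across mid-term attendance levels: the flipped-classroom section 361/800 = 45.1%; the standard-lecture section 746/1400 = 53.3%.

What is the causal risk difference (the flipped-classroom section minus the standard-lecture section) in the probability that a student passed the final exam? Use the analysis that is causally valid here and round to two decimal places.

-0.08

The mid-term attendance-specific comparison favours the flipped-classroom section throughout, but the pooled figures favour the standard-lecture section. The question is whether to condition on mid-term attendance.
Stratifying would compare teaching methods among students the teaching methods themselves sorted into mid-term attendance groups — a form of selection on an intermediate. The unconditioned pooled rates give the total causal effect.
The causal difference is the pooled difference: 0.451 − 0.533 = -0.082.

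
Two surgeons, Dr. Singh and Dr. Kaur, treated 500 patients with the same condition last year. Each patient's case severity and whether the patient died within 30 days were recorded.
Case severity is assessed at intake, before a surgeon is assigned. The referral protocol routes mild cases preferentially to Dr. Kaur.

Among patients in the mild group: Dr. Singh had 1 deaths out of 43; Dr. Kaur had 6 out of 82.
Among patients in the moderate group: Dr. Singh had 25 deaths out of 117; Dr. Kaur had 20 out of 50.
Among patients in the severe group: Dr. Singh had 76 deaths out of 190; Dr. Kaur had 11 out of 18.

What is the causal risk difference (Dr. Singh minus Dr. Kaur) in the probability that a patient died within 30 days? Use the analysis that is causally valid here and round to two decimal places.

Case severity differs across surgeons for reasons unrelated to any effect of the surgeon itself, and it separately predicts the outcome — a classic confounder. We must compare within case severity levels.
Adjusting over the population distribution of case severity: 0.250·(0.023−0.073) + 0.334·(0.214−0.400) + 0.416·(0.400−0.611) = -0.163.

-0.16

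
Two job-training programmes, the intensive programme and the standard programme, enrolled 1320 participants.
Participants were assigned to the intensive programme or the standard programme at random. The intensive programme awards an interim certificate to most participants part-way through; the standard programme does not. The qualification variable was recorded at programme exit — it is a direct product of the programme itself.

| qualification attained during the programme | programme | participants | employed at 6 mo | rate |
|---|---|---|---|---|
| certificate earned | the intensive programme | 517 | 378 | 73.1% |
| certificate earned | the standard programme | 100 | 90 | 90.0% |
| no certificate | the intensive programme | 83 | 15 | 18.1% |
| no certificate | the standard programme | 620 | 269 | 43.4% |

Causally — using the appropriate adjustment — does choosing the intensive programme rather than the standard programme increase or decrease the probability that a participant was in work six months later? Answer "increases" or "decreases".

increases

Stratifying would compare programmes among participants the programmes themselves sorted into qualification attained during the programme groups — a form of selection on an intermediate. The unconditioned pooled rates give the total causal effect.
Pooled: the intensive programme 65.5% vs the standard programme 49.9%; the intensive programme is higher overall.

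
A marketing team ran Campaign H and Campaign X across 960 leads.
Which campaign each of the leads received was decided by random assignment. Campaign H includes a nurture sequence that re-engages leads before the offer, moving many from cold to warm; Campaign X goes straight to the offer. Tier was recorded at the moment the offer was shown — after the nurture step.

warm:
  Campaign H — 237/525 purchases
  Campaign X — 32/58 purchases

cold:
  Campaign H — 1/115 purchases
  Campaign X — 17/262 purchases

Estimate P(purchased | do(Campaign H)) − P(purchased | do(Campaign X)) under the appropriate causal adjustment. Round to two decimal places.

The engagement tier-specific comparison favours Campaign X throughout, but the pooled figures favour Campaign H. The question is whether to condition on engagement tier.
Because the campaign influences engagement tier, engagement tier is a post-treatment mediator, not a confounder. Stratifying on it would bias the estimate; the causal effect is the crude pooled difference.
The causal difference is the pooled difference: 0.372 − 0.153 = +0.219.

+0.22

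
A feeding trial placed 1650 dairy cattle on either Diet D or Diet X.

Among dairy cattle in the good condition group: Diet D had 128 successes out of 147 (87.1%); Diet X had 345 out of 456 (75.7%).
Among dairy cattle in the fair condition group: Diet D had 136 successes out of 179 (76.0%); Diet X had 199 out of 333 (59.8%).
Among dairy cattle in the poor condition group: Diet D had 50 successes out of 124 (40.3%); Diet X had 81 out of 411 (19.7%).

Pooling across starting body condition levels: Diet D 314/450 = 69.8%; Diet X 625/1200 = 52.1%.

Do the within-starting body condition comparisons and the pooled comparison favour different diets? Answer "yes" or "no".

no

Within each starting body condition level (good condition 87.1% vs 75.7%; fair condition 76.0% vs 59.8%; poor condition 40.3% vs 19.7%), Diet D has the higher rate every time. Pooled: 69.8% vs 52.1% — Diet D has the higher rate overall. They agree.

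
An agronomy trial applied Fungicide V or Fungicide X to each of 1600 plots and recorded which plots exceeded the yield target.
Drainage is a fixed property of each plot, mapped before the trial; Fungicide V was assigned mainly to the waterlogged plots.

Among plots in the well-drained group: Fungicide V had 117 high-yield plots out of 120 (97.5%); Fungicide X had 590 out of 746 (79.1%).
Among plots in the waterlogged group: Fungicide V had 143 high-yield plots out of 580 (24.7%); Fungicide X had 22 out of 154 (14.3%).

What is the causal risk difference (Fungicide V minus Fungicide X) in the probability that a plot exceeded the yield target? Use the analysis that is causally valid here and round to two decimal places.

+0.15

Within every field drainage level Fungicide V has the higher rate, yet pooled Fungicide X does — Simpson's reversal.
The imbalance in field drainage arose from how plots were allocated, not from anything the fungicide did; and field drainage independently affects the outcome. The pooled gap is confounded — condition on field drainage.
Adjusting over the population distribution of field drainage: 0.541·(0.975−0.791) + 0.459·(0.247−0.143) = +0.147.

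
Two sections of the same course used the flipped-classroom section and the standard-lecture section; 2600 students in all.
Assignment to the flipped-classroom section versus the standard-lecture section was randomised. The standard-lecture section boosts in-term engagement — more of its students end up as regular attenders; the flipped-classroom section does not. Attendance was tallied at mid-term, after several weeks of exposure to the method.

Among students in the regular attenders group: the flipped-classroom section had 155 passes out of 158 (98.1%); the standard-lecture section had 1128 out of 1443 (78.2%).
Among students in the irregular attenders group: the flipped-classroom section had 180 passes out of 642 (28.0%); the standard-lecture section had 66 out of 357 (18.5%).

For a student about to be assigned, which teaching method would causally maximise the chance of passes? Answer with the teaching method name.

the standard-lecture section

Stratifying would compare teaching methods among students the teaching methods themselves sorted into mid-term attendance groups — a form of selection on an intermediate. The unconditioned pooled rates give the total causal effect.
Pooled: the flipped-classroom section 41.9% vs the standard-lecture section 66.3%; the standard-lecture section is higher overall.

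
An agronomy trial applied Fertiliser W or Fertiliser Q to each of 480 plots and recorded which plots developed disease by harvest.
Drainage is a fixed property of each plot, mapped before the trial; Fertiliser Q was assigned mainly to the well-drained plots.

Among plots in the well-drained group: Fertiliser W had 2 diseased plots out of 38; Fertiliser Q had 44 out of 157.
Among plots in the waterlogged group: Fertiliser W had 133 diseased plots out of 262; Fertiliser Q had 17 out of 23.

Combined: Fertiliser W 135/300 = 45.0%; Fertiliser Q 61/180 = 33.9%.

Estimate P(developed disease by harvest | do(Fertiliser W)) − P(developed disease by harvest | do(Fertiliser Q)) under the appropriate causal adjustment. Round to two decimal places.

-0.23

Fertiliser W is lower inside every field drainage stratum but Fertiliser Q is lower in aggregate. Whether to stratify depends on how field drainage relates to the fertiliser.
The imbalance in field drainage arose from how plots were allocated, not from anything the fertiliser did; and field drainage independently affects the outcome. The pooled gap is confounded — condition on field drainage.
Adjusting over the population distribution of field drainage: 0.406·(0.053−0.280) + 0.594·(0.508−0.739) = -0.230.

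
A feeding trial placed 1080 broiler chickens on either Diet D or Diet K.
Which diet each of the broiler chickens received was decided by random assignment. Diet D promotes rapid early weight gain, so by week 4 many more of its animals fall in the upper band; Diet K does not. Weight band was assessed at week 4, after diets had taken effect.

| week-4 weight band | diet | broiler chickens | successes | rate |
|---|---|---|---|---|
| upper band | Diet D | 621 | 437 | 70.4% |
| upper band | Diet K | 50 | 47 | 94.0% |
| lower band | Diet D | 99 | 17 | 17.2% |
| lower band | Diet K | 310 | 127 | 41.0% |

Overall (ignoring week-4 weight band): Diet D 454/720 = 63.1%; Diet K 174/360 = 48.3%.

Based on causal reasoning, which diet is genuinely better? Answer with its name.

Diet D

Week-4 weight band is downstream of the diet. One should not condition on a consequence of treatment, so the overall rates are the right comparison.
Pooled: Diet D 63.1% vs Diet K 48.3%; Diet D is higher overall.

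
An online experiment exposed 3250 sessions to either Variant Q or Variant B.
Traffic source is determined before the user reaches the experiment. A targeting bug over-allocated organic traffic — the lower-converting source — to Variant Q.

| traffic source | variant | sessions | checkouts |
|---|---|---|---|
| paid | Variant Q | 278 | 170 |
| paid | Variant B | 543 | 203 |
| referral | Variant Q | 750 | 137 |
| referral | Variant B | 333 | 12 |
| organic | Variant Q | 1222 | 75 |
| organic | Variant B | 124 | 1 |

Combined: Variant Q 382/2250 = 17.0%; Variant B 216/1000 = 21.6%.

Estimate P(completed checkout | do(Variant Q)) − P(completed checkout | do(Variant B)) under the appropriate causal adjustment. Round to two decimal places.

+0.13

Since traffic source is a pre-existing factor (not a product of the variant) and it affects the outcome on its own, it is a confounder. The stratified rates, not the pooled rate, identify the causal effect.
Adjusting over the population distribution of traffic source: 0.253·(0.612−0.374) + 0.333·(0.183−0.036) + 0.414·(0.061−0.008) = +0.131.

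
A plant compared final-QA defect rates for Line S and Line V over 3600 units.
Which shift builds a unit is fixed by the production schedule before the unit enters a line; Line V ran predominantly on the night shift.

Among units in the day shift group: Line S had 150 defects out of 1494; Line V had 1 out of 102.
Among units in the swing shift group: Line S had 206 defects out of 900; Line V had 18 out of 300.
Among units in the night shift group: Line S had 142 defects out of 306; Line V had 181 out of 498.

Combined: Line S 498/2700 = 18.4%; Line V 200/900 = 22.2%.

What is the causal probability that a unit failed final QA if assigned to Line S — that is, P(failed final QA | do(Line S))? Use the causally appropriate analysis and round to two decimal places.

0.22

The stratified and pooled comparisons disagree (Line V wins within each shift; Line S wins overall), so the answer turns on the causal role of shift.
Shift satisfies the back-door criterion: it is not a descendant of the line, and it blocks the spurious path from line to outcome. Adjusting for it (i.e., using the within-shift rates) gives the causal effect.
Standardising Line S to the population shift mix: 0.443·150/1494 + 0.333·206/900 + 0.223·142/306 = 0.224.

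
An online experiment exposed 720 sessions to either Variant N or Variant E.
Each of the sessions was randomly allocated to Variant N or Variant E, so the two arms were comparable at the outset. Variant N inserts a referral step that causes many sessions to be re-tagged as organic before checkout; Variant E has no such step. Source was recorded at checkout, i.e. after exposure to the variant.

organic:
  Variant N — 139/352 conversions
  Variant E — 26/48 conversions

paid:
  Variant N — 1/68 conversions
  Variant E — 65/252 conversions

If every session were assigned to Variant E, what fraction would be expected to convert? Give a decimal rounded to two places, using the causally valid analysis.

0.30

Stratifying would compare variants among sessions the variants themselves sorted into traffic source groups — a form of selection on an intermediate. The unconditioned pooled rates give the total causal effect.
So P(outcome | do(Variant E)) is just the pooled rate for Variant E: 91/300 = 0.303.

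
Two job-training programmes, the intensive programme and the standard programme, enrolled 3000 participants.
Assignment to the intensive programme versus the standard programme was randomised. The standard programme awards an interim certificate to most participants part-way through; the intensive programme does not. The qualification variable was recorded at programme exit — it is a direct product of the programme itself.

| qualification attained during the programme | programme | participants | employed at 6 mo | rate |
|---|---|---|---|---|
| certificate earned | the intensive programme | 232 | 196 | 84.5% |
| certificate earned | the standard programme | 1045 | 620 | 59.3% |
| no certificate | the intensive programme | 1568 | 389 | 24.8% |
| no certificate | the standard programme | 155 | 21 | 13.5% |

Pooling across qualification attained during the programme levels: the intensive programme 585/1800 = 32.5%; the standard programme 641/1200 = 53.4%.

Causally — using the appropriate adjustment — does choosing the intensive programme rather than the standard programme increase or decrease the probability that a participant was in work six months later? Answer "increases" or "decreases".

The distribution of qualification attained during the programme is itself part of what the programme does — it is an intermediate outcome. Holding it fixed would remove that part of the effect; the total effect is the pooled difference.
Pooled: the intensive programme 32.5% vs the standard programme 53.4%; the standard programme is higher overall.

decreases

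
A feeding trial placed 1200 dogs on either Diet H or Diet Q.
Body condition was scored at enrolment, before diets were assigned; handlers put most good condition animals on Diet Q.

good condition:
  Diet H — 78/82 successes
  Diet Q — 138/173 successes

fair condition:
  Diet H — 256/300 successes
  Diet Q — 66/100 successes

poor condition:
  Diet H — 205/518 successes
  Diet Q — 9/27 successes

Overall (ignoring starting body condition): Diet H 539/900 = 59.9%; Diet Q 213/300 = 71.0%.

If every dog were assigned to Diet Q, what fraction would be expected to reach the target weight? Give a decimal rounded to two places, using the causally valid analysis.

The stratified and pooled comparisons disagree (Diet H wins within each starting body condition; Diet Q wins overall), so the answer turns on the causal role of starting body condition.
Starting body condition differs across diets for reasons unrelated to any effect of the diet itself, and it separately predicts the outcome — a classic confounder. We must compare within starting body condition levels.
Standardising Diet Q to the population starting body condition mix: 0.212·138/173 + 0.333·66/100 + 0.454·9/27 = 0.541.

0.54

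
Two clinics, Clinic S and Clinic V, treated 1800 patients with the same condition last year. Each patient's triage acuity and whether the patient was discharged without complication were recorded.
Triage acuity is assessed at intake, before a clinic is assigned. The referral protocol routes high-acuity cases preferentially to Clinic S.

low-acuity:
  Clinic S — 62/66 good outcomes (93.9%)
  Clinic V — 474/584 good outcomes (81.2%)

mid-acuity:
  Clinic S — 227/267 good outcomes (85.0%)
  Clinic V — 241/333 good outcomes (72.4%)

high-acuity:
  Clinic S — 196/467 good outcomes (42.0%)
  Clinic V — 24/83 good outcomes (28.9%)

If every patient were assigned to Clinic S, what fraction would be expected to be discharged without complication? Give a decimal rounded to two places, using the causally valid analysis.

0.75

Triage acuity is set before the clinic has any effect — it is not caused by the clinic — and it independently drives the outcome. That makes it a confounder, so the causal comparison is within triage acuity levels.
Standardising Clinic S to the population triage acuity mix: 0.361·62/66 + 0.333·227/267 + 0.306·196/467 = 0.751.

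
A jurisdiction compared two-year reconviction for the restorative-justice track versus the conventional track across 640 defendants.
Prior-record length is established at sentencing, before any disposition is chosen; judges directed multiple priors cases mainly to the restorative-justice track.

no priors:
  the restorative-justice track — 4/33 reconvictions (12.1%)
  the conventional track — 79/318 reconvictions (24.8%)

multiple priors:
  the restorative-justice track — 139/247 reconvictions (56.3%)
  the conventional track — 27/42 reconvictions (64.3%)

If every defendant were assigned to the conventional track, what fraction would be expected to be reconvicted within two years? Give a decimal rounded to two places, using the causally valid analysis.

The prior-record length-specific comparison favours the restorative-justice track throughout, but the pooled figures favour the conventional track. The question is whether to condition on prior-record length.
Since prior-record length is a pre-existing factor (not a product of the disposition) and it affects the outcome on its own, it is a confounder. The stratified rates, not the pooled rate, identify the causal effect.
Standardising the conventional track to the population prior-record length mix: 0.548·79/318 + 0.452·27/42 = 0.427.

0.43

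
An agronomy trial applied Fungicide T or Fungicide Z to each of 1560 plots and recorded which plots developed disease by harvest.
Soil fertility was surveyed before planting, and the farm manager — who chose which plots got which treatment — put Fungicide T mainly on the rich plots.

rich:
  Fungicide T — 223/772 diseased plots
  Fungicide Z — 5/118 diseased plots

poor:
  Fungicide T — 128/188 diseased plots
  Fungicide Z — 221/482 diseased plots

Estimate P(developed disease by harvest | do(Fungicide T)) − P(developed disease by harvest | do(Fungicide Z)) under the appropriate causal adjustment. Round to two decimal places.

Since soil fertility is a pre-existing factor (not a product of the fungicide) and it affects the outcome on its own, it is a confounder. The stratified rates, not the pooled rate, identify the causal effect.
Adjusting over the population distribution of soil fertility: 0.571·(0.289−0.042) + 0.429·(0.681−0.459) = +0.236.

+0.24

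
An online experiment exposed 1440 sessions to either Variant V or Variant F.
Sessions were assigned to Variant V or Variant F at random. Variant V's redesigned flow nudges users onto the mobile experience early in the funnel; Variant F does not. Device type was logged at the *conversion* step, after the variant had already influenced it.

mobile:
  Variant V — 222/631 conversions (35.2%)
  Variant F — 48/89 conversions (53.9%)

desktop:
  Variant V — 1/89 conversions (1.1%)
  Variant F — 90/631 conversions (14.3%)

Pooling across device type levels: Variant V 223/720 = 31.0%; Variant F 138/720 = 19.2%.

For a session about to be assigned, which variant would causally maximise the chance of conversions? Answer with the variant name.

Variant V

Device type is downstream of the variant. One should not condition on a consequence of treatment, so the overall rates are the right comparison.
Pooled: Variant V 31.0% vs Variant F 19.2%; Variant V is higher overall.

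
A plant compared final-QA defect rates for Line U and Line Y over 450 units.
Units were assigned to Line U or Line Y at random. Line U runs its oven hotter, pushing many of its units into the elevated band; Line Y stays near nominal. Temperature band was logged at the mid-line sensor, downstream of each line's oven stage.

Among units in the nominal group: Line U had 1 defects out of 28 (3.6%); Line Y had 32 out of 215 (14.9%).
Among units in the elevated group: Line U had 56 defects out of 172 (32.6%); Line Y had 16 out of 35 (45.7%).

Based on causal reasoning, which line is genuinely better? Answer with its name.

In-process temperature band is downstream of the line. One should not condition on a consequence of treatment, so the overall rates are the right comparison.
Pooled: Line U 28.5% vs Line Y 19.2%; Line Y is lower overall.

Line Y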